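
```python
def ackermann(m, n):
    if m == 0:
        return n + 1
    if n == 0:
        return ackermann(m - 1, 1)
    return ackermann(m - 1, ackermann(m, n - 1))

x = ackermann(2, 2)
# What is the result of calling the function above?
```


ackermann(2, 2)
= ackermann(1, ackermann(2, 1))
First compute ackermann(2, 1) = 5
= ackermann(1, 5)
= 7


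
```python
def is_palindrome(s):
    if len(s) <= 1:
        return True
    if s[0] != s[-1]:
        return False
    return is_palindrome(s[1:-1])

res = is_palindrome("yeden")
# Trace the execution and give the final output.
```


is_palindrome("yeden")
"yeden": s[0]='y' != s[-1]='n' -> False
= False


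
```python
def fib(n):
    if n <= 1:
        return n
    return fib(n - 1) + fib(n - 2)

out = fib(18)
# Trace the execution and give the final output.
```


fib(18)
= fib(17) + fib(16)
= (fib(16) + fib(15)) + fib(16)
Computing bottom-up: fib(0)=0, fib(1)=1, fib(2)=1, fib(3)=2, fib(4)=3, fib(5)=5, fib(6)=8, fib(7)=13, fib(8)=21, fib(9)=34, fib(10)=55, fib(11)=89, fib(12)=144, fib(13)=233, fib(14)=377, fib(15)=610, fib(16)=987, fib(17)=1597, fib(18)=2584
= 2584


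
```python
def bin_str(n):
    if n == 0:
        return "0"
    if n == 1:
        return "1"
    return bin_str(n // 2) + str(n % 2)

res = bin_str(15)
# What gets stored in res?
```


bin_str(15)
= bin_str(7) + "1"
= bin_str(3) + "1" + "1"
= bin_str(1) + "1" + "1" + "1"
= "1" + "1" + "1" + "1"
= "1111"


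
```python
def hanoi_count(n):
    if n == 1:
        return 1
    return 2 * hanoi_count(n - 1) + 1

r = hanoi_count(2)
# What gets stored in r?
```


hanoi_count(2)
= 2 * hanoi_count(1) + 1
Now compute bottom-up:
hanoi_count(1) = 1
hanoi_count(2) = 2 * 1 + 1 = 3
= 3


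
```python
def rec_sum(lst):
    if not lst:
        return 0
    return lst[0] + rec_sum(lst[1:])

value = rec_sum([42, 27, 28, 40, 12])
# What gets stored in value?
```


rec_sum([42, 27, 28, 40, 12])
= 42 + rec_sum([27, 28, 40, 12])
= 42 + 27 + rec_sum([28, 40, 12])
= 42 + 27 + 28 + rec_sum([40, 12])
= 42 + 27 + 28 + 40 + rec_sum([12])
= 42 + 27 + 28 + 40 + 12 + rec_sum([])
= 42 + 27 + 28 + 40 + 12 + 0
= 149


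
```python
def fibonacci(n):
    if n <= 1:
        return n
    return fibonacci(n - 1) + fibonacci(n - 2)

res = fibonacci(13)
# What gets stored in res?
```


fibonacci(13)
= fibonacci(12) + fibonacci(11)
= (fibonacci(11) + fibonacci(10)) + fibonacci(11)
Computing bottom-up: fibonacci(0)=0, fibonacci(1)=1, fibonacci(2)=1, fibonacci(3)=2, fibonacci(4)=3, fibonacci(5)=5, fibonacci(6)=8, fibonacci(7)=13, fibonacci(8)=21, fibonacci(9)=34, fibonacci(10)=55, fibonacci(11)=89, fibonacci(12)=144, fibonacci(13)=233
= 233


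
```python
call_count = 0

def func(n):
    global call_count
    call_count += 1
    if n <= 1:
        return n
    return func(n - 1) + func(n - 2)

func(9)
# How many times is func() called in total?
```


func(9) calls func(8) and func(7); each non-base call branches into two more.
Let C(k) = total number of calls made by func(k), including the call to func(k) itself.
Base cases: C(0) = 1, C(1) = 1
Recurrence: C(k) = 1 + C(k-1) + C(k-2)
  C(2) = 1 + C(1) + C(0) = 1 + 1 + 1 = 3
  C(3) = 1 + C(2) + C(1) = 1 + 3 + 1 = 5
  C(4) = 1 + C(3) + C(2) = 1 + 5 + 3 = 9
  C(5) = 1 + C(4) + C(3) = 1 + 9 + 5 = 15
  C(6) = 1 + C(5) + C(4) = 1 + 15 + 9 = 25
  C(7) = 1 + C(6) + C(5) = 1 + 25 + 15 = 41
  C(8) = 1 + C(7) + C(6) = 1 + 41 + 25 = 67
  C(9) = 1 + C(8) + C(7) = 1 + 67 + 41 = 109
Total calls = C(9) = 109


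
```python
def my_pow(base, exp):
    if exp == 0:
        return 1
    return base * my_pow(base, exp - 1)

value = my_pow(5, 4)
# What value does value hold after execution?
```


my_pow(5, 4)
= 5 * my_pow(5, 3)
= 5 * 5 * my_pow(5, 2)
= 5 * 5 * 5 * my_pow(5, 1)
= 5 * 5 * 5 * 5 * my_pow(5, 0)
= 5 * 5 * 5 * 5 * 1
= 625


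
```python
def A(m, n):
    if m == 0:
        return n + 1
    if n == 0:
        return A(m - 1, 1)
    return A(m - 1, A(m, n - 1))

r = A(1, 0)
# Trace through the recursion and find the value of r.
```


A(1, 0)
n == 0: return A(0, 1)
= A(0, 1) = 2
= 2


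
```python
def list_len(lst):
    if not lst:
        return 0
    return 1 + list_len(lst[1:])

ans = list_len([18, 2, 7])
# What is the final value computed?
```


list_len([18, 2, 7])
= 1 + list_len([2, 7])
= 1 + 1 + list_len([7])
= 1 + 1 + 1 + list_len([])
= 1 + 1 + 1 + 0
= 3


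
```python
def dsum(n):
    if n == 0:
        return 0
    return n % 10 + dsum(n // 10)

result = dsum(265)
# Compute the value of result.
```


dsum(265)
= 5 + dsum(26)
= 5 + 6 + dsum(2)
= 5 + 6 + 2 + dsum(0)
= 5 + 6 + 2 + 0
= 13


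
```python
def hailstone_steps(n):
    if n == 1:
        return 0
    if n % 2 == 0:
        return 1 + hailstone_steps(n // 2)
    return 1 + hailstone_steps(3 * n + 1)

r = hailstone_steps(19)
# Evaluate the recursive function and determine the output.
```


hailstone_steps(19)
19 is odd -> 3*19+1 = 58 -> hailstone_steps(58)
58 is even -> hailstone_steps(29)
29 is odd -> 3*29+1 = 88 -> hailstone_steps(88)
88 is even -> hailstone_steps(44)
44 is even -> hailstone_steps(22)
22 is even -> hailstone_steps(11)
11 is odd -> 3*11+1 = 34 -> hailstone_steps(34)
34 is even -> hailstone_steps(17)
17 is odd -> 3*17+1 = 52 -> hailstone_steps(52)
52 is even -> hailstone_steps(26)
26 is even -> hailstone_steps(13)
13 is odd -> 3*13+1 = 40 -> hailstone_steps(40)
40 is even -> hailstone_steps(20)
20 is even -> hailstone_steps(10)
10 is even -> hailstone_steps(5)
5 is odd -> 3*5+1 = 16 -> hailstone_steps(16)
16 is even -> hailstone_steps(8)
8 is even -> hailstone_steps(4)
4 is even -> hailstone_steps(2)
2 is even -> hailstone_steps(1)
Reached 1 after 20 steps
= 20


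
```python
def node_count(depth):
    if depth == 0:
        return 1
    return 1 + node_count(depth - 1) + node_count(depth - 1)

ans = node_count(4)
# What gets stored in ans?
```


node_count(4)
= 1 + node_count(3) + node_count(3)
= 1 + 2 * node_count(3)
node_count(k) = 2^(k+1) - 1
node_count(0) = 1
node_count(1) = 3
node_count(2) = 7
node_count(3) = 15
node_count(4) = 31
node_count(4) = 2^5 - 1 = 31


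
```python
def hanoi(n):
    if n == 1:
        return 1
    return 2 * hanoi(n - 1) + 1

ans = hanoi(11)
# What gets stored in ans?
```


hanoi(11)
= 2 * hanoi(10) + 1
= 2 * (2 * hanoi(9) + 1) + 1
= 2 * (2 * (2 * hanoi(8) + 1) + 1) + 1
= 2 * (2 * (2 * (2 * hanoi(7) + 1) + 1) + 1) + 1
= 2 * (2 * (2 * (2 * (2 * hanoi(6) + 1) + 1) + 1) + 1) + 1
= 2 * (2 * (2 * (2 * (2 * (2 * hanoi(5) + 1) + 1) + 1) + 1) + 1) + 1
= 2 * (2 * (2 * (2 * (2 * (2 * (2 * hanoi(4) + 1) + 1) + 1) + 1) + 1) + 1) + 1
= 2 * (2 * (2 * (2 * (2 * (2 * (2 * (2 * hanoi(3) + 1) + 1) + 1) + 1) + 1) + 1) + 1) + 1
= 2 * (2 * (2 * (2 * (2 * (2 * (2 * (2 * (2 * hanoi(2) + 1) + 1) + 1) + 1) + 1) + 1) + 1) + 1) + 1
= 2 * (2 * (2 * (2 * (2 * (2 * (2 * (2 * (2 * (2 * hanoi(1) + 1) + 1) + 1) + 1) + 1) + 1) + 1) + 1) + 1) + 1
Now compute bottom-up:
hanoi(1) = 1
hanoi(2) = 2 * 1 + 1 = 3
hanoi(3) = 2 * 3 + 1 = 7
hanoi(4) = 2 * 7 + 1 = 15
hanoi(5) = 2 * 15 + 1 = 31
hanoi(6) = 2 * 31 + 1 = 63
hanoi(7) = 2 * 63 + 1 = 127
hanoi(8) = 2 * 127 + 1 = 255
hanoi(9) = 2 * 255 + 1 = 511
hanoi(10) = 2 * 511 + 1 = 1023
hanoi(11) = 2 * 1023 + 1 = 2047
= 2047


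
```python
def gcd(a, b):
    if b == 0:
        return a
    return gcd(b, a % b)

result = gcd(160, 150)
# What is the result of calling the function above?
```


gcd(160, 150)
= gcd(150, 160 % 150) = gcd(150, 10)
= gcd(10, 150 % 10) = gcd(10, 0)
b == 0, return a = 10


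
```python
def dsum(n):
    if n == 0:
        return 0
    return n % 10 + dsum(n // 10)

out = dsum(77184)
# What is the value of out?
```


dsum(77184)
= 4 + dsum(7718)
= 4 + 8 + dsum(771)
= 4 + 8 + 1 + dsum(77)
= 4 + 8 + 1 + 7 + dsum(7)
= 4 + 8 + 1 + 7 + 7 + dsum(0)
= 4 + 8 + 1 + 7 + 7 + 0
= 27


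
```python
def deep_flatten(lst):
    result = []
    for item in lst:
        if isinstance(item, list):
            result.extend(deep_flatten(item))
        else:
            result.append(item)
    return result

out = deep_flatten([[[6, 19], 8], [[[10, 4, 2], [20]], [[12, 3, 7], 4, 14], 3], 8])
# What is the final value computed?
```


deep_flatten([[[6, 19], 8], [[[10, 4, 2], [20]], [[12, 3, 7], 4, 14], 3], 8])
Processing each element:
  [[6, 19], 8] is a list -> deep_flatten recursively -> [6, 19, 8]
  [[[10, 4, 2], [20]], [[12, 3, 7], 4, 14], 3] is a list -> deep_flatten recursively -> [10, 4, 2, 20, 12, 3, 7, 4, 14, 3]
  8 is not a list -> append 8
= [6, 19, 8, 10, 4, 2, 20, 12, 3, 7, 4, 14, 3, 8]


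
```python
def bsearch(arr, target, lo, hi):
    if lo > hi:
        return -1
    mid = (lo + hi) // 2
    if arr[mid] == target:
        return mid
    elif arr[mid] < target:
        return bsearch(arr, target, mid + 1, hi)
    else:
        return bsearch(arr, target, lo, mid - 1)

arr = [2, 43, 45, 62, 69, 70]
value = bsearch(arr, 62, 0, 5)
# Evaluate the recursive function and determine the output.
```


bsearch(arr, 62, 0, 5)
lo=0, hi=5, mid=2, arr[mid]=45
45 < 62, search right half
lo=3, hi=5, mid=4, arr[mid]=69
69 > 62, search left half
lo=3, hi=3, mid=3, arr[mid]=62
arr[3] == 62, found at index 3
= 3


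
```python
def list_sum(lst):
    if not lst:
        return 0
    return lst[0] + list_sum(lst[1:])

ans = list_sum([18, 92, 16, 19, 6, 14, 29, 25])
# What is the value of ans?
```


list_sum([18, 92, 16, 19, 6, 14, 29, 25])
= 18 + list_sum([92, 16, 19, 6, 14, 29, 25])
= 18 + 92 + list_sum([16, 19, 6, 14, 29, 25])
= 18 + 92 + 16 + list_sum([19, 6, 14, 29, 25])
= 18 + 92 + 16 + 19 + list_sum([6, 14, 29, 25])
= 18 + 92 + 16 + 19 + 6 + list_sum([14, 29, 25])
= 18 + 92 + 16 + 19 + 6 + 14 + list_sum([29, 25])
= 18 + 92 + 16 + 19 + 6 + 14 + 29 + list_sum([25])
= 18 + 92 + 16 + 19 + 6 + 14 + 29 + 25 + list_sum([])
= 18 + 92 + 16 + 19 + 6 + 14 + 29 + 25 + 0
= 219


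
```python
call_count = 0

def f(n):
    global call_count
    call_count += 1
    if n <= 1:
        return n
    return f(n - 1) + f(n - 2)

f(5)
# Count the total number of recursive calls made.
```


f(5) calls f(4) and f(3); each non-base call branches into two more.
Let C(k) = total number of calls made by f(k), including the call to f(k) itself.
Base cases: C(0) = 1, C(1) = 1
Recurrence: C(k) = 1 + C(k-1) + C(k-2)
  C(2) = 1 + C(1) + C(0) = 1 + 1 + 1 = 3
  C(3) = 1 + C(2) + C(1) = 1 + 3 + 1 = 5
  C(4) = 1 + C(3) + C(2) = 1 + 5 + 3 = 9
  C(5) = 1 + C(4) + C(3) = 1 + 9 + 5 = 15
Total calls = C(5) = 15


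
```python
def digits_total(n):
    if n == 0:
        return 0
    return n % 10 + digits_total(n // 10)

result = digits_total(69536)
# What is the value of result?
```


digits_total(69536)
= 6 + digits_total(6953)
= 6 + 3 + digits_total(695)
= 6 + 3 + 5 + digits_total(69)
= 6 + 3 + 5 + 9 + digits_total(6)
= 6 + 3 + 5 + 9 + 6 + digits_total(0)
= 6 + 3 + 5 + 9 + 6 + 0
= 29


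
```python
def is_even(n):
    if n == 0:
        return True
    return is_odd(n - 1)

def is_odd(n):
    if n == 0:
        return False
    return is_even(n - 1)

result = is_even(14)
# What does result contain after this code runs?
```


is_even(14)
= is_odd(13)
= is_even(12)
= is_odd(11)
= is_even(10)
= is_odd(9)
= is_even(8)
= is_odd(7)
= is_even(6)
= is_odd(5)
= is_even(4)
= is_odd(3)
= is_even(2)
= is_odd(1)
= is_even(0)
n == 0: return True
= True


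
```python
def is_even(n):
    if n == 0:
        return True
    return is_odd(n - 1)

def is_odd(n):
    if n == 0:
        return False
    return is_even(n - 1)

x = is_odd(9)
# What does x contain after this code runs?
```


is_odd(9)
= is_even(8)
= is_odd(7)
= is_even(6)
= is_odd(5)
= is_even(4)
= is_odd(3)
= is_even(2)
= is_odd(1)
= is_even(0)
n == 0: return True
= True


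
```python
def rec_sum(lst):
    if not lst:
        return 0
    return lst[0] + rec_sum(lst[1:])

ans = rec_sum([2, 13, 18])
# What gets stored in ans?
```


rec_sum([2, 13, 18])
= 2 + rec_sum([13, 18])
= 2 + 13 + rec_sum([18])
= 2 + 13 + 18 + rec_sum([])
= 2 + 13 + 18 + 0
= 33


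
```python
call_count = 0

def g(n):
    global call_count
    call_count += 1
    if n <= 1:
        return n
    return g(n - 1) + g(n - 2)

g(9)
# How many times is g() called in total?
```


g(9) calls g(8) and g(7); each non-base call branches into two more.
Let C(k) = total number of calls made by g(k), including the call to g(k) itself.
Base cases: C(0) = 1, C(1) = 1
Recurrence: C(k) = 1 + C(k-1) + C(k-2)
  C(2) = 1 + C(1) + C(0) = 1 + 1 + 1 = 3
  C(3) = 1 + C(2) + C(1) = 1 + 3 + 1 = 5
  C(4) = 1 + C(3) + C(2) = 1 + 5 + 3 = 9
  C(5) = 1 + C(4) + C(3) = 1 + 9 + 5 = 15
  C(6) = 1 + C(5) + C(4) = 1 + 15 + 9 = 25
  C(7) = 1 + C(6) + C(5) = 1 + 25 + 15 = 41
  C(8) = 1 + C(7) + C(6) = 1 + 41 + 25 = 67
  C(9) = 1 + C(8) + C(7) = 1 + 67 + 41 = 109
Total calls = C(9) = 109


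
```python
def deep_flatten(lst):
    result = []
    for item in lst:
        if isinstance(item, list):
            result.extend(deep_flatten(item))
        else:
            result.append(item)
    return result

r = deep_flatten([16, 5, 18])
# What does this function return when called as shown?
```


deep_flatten([16, 5, 18])
Processing each element:
  16 is not a list -> append 16
  5 is not a list -> append 5
  18 is not a list -> append 18
= [16, 5, 18]


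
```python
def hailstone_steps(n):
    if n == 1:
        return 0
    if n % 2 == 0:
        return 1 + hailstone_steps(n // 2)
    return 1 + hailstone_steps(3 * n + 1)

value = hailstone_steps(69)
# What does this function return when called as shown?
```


hailstone_steps(69)
69 is odd -> 3*69+1 = 208 -> hailstone_steps(208)
208 is even -> hailstone_steps(104)
104 is even -> hailstone_steps(52)
52 is even -> hailstone_steps(26)
26 is even -> hailstone_steps(13)
13 is odd -> 3*13+1 = 40 -> hailstone_steps(40)
40 is even -> hailstone_steps(20)
20 is even -> hailstone_steps(10)
10 is even -> hailstone_steps(5)
5 is odd -> 3*5+1 = 16 -> hailstone_steps(16)
16 is even -> hailstone_steps(8)
8 is even -> hailstone_steps(4)
4 is even -> hailstone_steps(2)
2 is even -> hailstone_steps(1)
Reached 1 after 14 steps
= 14


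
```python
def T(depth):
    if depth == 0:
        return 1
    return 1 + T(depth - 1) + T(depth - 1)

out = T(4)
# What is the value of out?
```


T(4)
= 1 + T(3) + T(3)
= 1 + 2 * T(3)
T(k) = 2^(k+1) - 1
T(0) = 1
T(1) = 3
T(2) = 7
T(3) = 15
T(4) = 31
T(4) = 2^5 - 1 = 31


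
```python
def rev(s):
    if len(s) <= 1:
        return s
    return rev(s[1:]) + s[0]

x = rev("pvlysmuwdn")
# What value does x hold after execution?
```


rev("pvlysmuwdn")
= rev("vlysmuwdn") + "p"
= rev("lysmuwdn") + "v" + "p"
= rev("ysmuwdn") + "l" + "v" + "p"
= rev("smuwdn") + "y" + "l" + "v" + "p"
= rev("muwdn") + "s" + "y" + "l" + "v" + "p"
= rev("uwdn") + "m" + "s" + "y" + "l" + "v" + "p"
= rev("wdn") + "u" + "m" + "s" + "y" + "l" + "v" + "p"
= rev("dn") + "w" + "u" + "m" + "s" + "y" + "l" + "v" + "p"
= rev("n") + "d" + "w" + "u" + "m" + "s" + "y" + "l" + "v" + "p"
= "n" + "d" + "w" + "u" + "m" + "s" + "y" + "l" + "v" + "p"
= "ndwumsylvp"


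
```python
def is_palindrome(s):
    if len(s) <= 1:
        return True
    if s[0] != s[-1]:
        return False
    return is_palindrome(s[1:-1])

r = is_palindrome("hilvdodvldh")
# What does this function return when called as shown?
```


is_palindrome("hilvdodvldh")
"hilvdodvldh": s[0]='h' == s[-1]='h' -> is_palindrome("ilvdodvld")
"ilvdodvld": s[0]='i' != s[-1]='d' -> False
= False


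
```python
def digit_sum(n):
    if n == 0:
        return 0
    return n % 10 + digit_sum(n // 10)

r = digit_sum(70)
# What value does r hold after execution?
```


digit_sum(70)
= 0 + digit_sum(7)
= 0 + 7 + digit_sum(0)
= 0 + 7 + 0
= 7


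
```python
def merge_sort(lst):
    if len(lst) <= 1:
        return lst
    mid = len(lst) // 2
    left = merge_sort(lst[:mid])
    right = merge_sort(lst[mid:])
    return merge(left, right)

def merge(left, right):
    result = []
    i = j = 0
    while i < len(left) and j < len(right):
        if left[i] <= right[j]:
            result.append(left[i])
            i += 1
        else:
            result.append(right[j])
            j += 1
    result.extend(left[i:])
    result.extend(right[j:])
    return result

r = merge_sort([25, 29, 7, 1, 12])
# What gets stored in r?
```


merge_sort([25, 29, 7, 1, 12])
Split into [25, 29] and [7, 1, 12]
Left sorted: [25, 29]
Right sorted: [1, 7, 12]
Merge [25, 29] and [1, 7, 12]
= [1, 7, 12, 25, 29]


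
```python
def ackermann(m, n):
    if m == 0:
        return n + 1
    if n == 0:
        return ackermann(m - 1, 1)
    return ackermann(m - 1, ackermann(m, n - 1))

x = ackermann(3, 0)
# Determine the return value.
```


ackermann(3, 0)
n == 0: return ackermann(2, 1)
= ackermann(2, 1) = 5
= 5


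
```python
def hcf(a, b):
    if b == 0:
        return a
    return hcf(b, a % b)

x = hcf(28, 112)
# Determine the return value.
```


hcf(28, 112)
= hcf(112, 28 % 112) = hcf(112, 28)
= hcf(28, 112 % 28) = hcf(28, 0)
b == 0, return a = 28


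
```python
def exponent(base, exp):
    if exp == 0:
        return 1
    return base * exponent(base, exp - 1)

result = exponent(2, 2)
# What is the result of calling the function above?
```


exponent(2, 2)
= 2 * exponent(2, 1)
= 2 * 2 * exponent(2, 0)
= 2 * 2 * 1
= 4


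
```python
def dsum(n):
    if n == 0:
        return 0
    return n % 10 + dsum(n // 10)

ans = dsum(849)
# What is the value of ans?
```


dsum(849)
= 9 + dsum(84)
= 9 + 4 + dsum(8)
= 9 + 4 + 8 + dsum(0)
= 9 + 4 + 8 + 0
= 21


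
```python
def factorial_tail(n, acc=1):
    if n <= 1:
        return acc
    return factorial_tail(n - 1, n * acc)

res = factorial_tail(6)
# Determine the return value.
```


factorial_tail(6, 1)
= factorial_tail(5, 6 * 1) = factorial_tail(5, 6)
= factorial_tail(4, 5 * 6) = factorial_tail(4, 30)
= factorial_tail(3, 4 * 30) = factorial_tail(3, 120)
= factorial_tail(2, 3 * 120) = factorial_tail(2, 360)
= factorial_tail(1, 2 * 360) = factorial_tail(1, 720)
n <= 1, return acc = 720


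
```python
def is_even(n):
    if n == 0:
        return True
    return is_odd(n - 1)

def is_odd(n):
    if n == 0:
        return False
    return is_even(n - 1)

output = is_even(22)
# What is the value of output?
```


is_even(22)
= is_odd(21)
= is_even(20)
= is_odd(19)
= is_even(18)
= is_odd(17)
= is_even(16)
= is_odd(15)
= is_even(14)
= is_odd(13)
= is_even(12)
= is_odd(11)
= is_even(10)
= is_odd(9)
= is_even(8)
= is_odd(7)
= is_even(6)
= is_odd(5)
= is_even(4)
= is_odd(3)
= is_even(2)
= is_odd(1)
= is_even(0)
n == 0: return True
= True


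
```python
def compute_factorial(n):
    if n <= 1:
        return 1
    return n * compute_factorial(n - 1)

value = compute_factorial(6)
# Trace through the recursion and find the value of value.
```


compute_factorial(6)
= 6 * compute_factorial(5)
= 6 * 5 * compute_factorial(4)
= 6 * 5 * 4 * compute_factorial(3)
= 6 * 5 * 4 * 3 * compute_factorial(2)
= 6 * 5 * 4 * 3 * 2 * compute_factorial(1)
= 6 * 5 * 4 * 3 * 2 * 1
= 720


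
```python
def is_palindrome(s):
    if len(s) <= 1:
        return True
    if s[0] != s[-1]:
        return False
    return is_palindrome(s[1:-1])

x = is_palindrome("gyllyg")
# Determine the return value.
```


is_palindrome("gyllyg")
"gyllyg": s[0]='g' == s[-1]='g' -> is_palindrome("ylly")
"ylly": s[0]='y' == s[-1]='y' -> is_palindrome("ll")
"ll": s[0]='l' == s[-1]='l' -> is_palindrome("")
"": len <= 1 -> True
= True


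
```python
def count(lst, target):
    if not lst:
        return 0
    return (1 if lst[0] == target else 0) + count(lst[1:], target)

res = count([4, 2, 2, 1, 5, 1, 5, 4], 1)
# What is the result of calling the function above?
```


count([4, 2, 2, 1, 5, 1, 5, 4], 1)
lst[0]=4 != 1: 0 + count([2, 2, 1, 5, 1, 5, 4], 1)
lst[0]=2 != 1: 0 + count([2, 1, 5, 1, 5, 4], 1)
lst[0]=2 != 1: 0 + count([1, 5, 1, 5, 4], 1)
lst[0]=1 == 1: 1 + count([5, 1, 5, 4], 1)
lst[0]=5 != 1: 0 + count([1, 5, 4], 1)
lst[0]=1 == 1: 1 + count([5, 4], 1)
lst[0]=5 != 1: 0 + count([4], 1)
lst[0]=4 != 1: 0 + count([], 1)
= 2


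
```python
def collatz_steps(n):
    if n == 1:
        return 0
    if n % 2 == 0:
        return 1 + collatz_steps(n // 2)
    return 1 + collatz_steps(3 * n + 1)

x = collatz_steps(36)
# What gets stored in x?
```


collatz_steps(36)
36 is even -> collatz_steps(18)
18 is even -> collatz_steps(9)
9 is odd -> 3*9+1 = 28 -> collatz_steps(28)
28 is even -> collatz_steps(14)
14 is even -> collatz_steps(7)
7 is odd -> 3*7+1 = 22 -> collatz_steps(22)
22 is even -> collatz_steps(11)
11 is odd -> 3*11+1 = 34 -> collatz_steps(34)
34 is even -> collatz_steps(17)
17 is odd -> 3*17+1 = 52 -> collatz_steps(52)
52 is even -> collatz_steps(26)
26 is even -> collatz_steps(13)
13 is odd -> 3*13+1 = 40 -> collatz_steps(40)
40 is even -> collatz_steps(20)
20 is even -> collatz_steps(10)
10 is even -> collatz_steps(5)
5 is odd -> 3*5+1 = 16 -> collatz_steps(16)
16 is even -> collatz_steps(8)
8 is even -> collatz_steps(4)
4 is even -> collatz_steps(2)
2 is even -> collatz_steps(1)
Reached 1 after 21 steps
= 21


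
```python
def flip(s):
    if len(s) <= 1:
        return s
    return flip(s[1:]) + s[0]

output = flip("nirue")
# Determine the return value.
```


flip("nirue")
= flip("irue") + "n"
= flip("rue") + "i" + "n"
= flip("ue") + "r" + "i" + "n"
= flip("e") + "u" + "r" + "i" + "n"
= "e" + "u" + "r" + "i" + "n"
= "eurin"


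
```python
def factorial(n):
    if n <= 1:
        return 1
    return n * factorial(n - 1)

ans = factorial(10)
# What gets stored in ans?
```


factorial(10)
= 10 * factorial(9)
= 10 * 9 * factorial(8)
= 10 * 9 * 8 * factorial(7)
= 10 * 9 * 8 * 7 * factorial(6)
= 10 * 9 * 8 * 7 * 6 * factorial(5)
= 10 * 9 * 8 * 7 * 6 * 5 * factorial(4)
= 10 * 9 * 8 * 7 * 6 * 5 * 4 * factorial(3)
= 10 * 9 * 8 * 7 * 6 * 5 * 4 * 3 * factorial(2)
= 10 * 9 * 8 * 7 * 6 * 5 * 4 * 3 * 2 * factorial(1)
= 10 * 9 * 8 * 7 * 6 * 5 * 4 * 3 * 2 * 1
= 3628800


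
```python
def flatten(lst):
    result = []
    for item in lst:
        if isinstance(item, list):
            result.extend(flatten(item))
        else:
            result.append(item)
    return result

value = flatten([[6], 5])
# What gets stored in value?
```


flatten([[6], 5])
Processing each element:
  [6] is a list -> flatten recursively -> [6]
  5 is not a list -> append 5
= [6, 5]


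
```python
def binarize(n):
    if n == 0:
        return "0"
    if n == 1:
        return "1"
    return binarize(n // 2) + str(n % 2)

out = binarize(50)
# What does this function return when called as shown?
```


binarize(50)
= binarize(25) + "0"
= binarize(12) + "1" + "0"
= binarize(6) + "0" + "1" + "0"
= binarize(3) + "0" + "0" + "1" + "0"
= binarize(1) + "1" + "0" + "0" + "1" + "0"
= "1" + "1" + "0" + "0" + "1" + "0"
= "110010"


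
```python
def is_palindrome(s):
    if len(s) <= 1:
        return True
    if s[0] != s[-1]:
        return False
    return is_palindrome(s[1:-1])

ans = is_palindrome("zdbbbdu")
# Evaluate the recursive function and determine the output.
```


is_palindrome("zdbbbdu")
"zdbbbdu": s[0]='z' != s[-1]='u' -> False
= False


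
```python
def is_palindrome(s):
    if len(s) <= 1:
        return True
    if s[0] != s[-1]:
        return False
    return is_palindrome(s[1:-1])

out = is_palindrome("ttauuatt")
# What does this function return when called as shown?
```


is_palindrome("ttauuatt")
"ttauuatt": s[0]='t' == s[-1]='t' -> is_palindrome("tauuat")
"tauuat": s[0]='t' == s[-1]='t' -> is_palindrome("auua")
"auua": s[0]='a' == s[-1]='a' -> is_palindrome("uu")
"uu": s[0]='u' == s[-1]='u' -> is_palindrome("")
"": len <= 1 -> True
= True


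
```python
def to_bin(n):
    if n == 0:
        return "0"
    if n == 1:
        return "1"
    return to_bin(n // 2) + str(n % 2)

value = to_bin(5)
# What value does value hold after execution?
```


to_bin(5)
= to_bin(2) + "1"
= to_bin(1) + "0" + "1"
= "1" + "0" + "1"
= "101"


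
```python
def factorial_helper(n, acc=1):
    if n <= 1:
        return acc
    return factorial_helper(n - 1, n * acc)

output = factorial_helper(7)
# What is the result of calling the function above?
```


factorial_helper(7, 1)
= factorial_helper(6, 7 * 1) = factorial_helper(6, 7)
= factorial_helper(5, 6 * 7) = factorial_helper(5, 42)
= factorial_helper(4, 5 * 42) = factorial_helper(4, 210)
= factorial_helper(3, 4 * 210) = factorial_helper(3, 840)
= factorial_helper(2, 3 * 840) = factorial_helper(2, 2520)
= factorial_helper(1, 2 * 2520) = factorial_helper(1, 5040)
n <= 1, return acc = 5040


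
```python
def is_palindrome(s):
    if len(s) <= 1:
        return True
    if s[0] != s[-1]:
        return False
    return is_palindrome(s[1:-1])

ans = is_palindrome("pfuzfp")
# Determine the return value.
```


is_palindrome("pfuzfp")
"pfuzfp": s[0]='p' == s[-1]='p' -> is_palindrome("fuzf")
"fuzf": s[0]='f' == s[-1]='f' -> is_palindrome("uz")
"uz": s[0]='u' != s[-1]='z' -> False
= False


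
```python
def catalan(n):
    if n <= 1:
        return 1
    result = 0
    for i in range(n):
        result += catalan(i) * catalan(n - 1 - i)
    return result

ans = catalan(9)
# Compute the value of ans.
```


catalan(9)
= sum of catalan(i) * catalan(9-1-i) for i in 0..8
First compute sub-values bottom-up:
  catalan(0) = 1, catalan(1) = 1
  catalan(2) = 1*1 + 1*1 = 2
  catalan(3) = 1*2 + 1*1 + 2*1 = 5
  catalan(4) = 1*5 + 1*2 + 2*1 + 5*1 = 14
  catalan(5) = 1*14 + 1*5 + 2*2 + 5*1 + 14*1 = 42
  catalan(6) = 1*42 + 1*14 + 2*5 + 5*2 + 14*1 + 42*1 = 132
  catalan(7) = 1*132 + 1*42 + 2*14 + 5*5 + 14*2 + 42*1 + 132*1 = 429
  catalan(8) = 1*429 + 1*132 + 2*42 + 5*14 + 14*5 + 42*2 + 132*1 + 429*1 = 1430
Now catalan(9):
  catalan(0)*catalan(8) = 1*1430 = 1430
  catalan(1)*catalan(7) = 1*429 = 429
  catalan(2)*catalan(6) = 2*132 = 264
  catalan(3)*catalan(5) = 5*42 = 210
  catalan(4)*catalan(4) = 14*14 = 196
  catalan(5)*catalan(3) = 42*5 = 210
  catalan(6)*catalan(2) = 132*2 = 264
  catalan(7)*catalan(1) = 429*1 = 429
  catalan(8)*catalan(0) = 1430*1 = 1430
= 1430 + 429 + 264 + 210 + 196 + 210 + 264 + 429 + 1430
= 4862


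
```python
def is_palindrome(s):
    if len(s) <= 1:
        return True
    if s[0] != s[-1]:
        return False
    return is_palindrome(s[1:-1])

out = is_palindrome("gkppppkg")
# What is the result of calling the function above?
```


is_palindrome("gkppppkg")
"gkppppkg": s[0]='g' == s[-1]='g' -> is_palindrome("kppppk")
"kppppk": s[0]='k' == s[-1]='k' -> is_palindrome("pppp")
"pppp": s[0]='p' == s[-1]='p' -> is_palindrome("pp")
"pp": s[0]='p' == s[-1]='p' -> is_palindrome("")
"": len <= 1 -> True
= True


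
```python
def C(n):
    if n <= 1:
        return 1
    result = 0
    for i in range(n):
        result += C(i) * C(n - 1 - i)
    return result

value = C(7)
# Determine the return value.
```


C(7)
= sum of C(i) * C(7-1-i) for i in 0..6
First compute sub-values bottom-up:
  C(0) = 1, C(1) = 1
  C(2) = 1*1 + 1*1 = 2
  C(3) = 1*2 + 1*1 + 2*1 = 5
  C(4) = 1*5 + 1*2 + 2*1 + 5*1 = 14
  C(5) = 1*14 + 1*5 + 2*2 + 5*1 + 14*1 = 42
  C(6) = 1*42 + 1*14 + 2*5 + 5*2 + 14*1 + 42*1 = 132
Now C(7):
  C(0)*C(6) = 1*132 = 132
  C(1)*C(5) = 1*42 = 42
  C(2)*C(4) = 2*14 = 28
  C(3)*C(3) = 5*5 = 25
  C(4)*C(2) = 14*2 = 28
  C(5)*C(1) = 42*1 = 42
  C(6)*C(0) = 132*1 = 132
= 132 + 42 + 28 + 25 + 28 + 42 + 132
= 429


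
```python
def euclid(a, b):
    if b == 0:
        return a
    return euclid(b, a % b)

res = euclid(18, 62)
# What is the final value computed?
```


euclid(18, 62)
= euclid(62, 18 % 62) = euclid(62, 18)
= euclid(18, 62 % 18) = euclid(18, 8)
= euclid(8, 18 % 8) = euclid(8, 2)
= euclid(2, 8 % 2) = euclid(2, 0)
b == 0, return a = 2


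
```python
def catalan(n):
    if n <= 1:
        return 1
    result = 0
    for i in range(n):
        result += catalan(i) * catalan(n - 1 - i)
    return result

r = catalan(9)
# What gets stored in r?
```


catalan(9)
= sum of catalan(i) * catalan(9-1-i) for i in 0..8
First compute sub-values bottom-up:
  catalan(0) = 1, catalan(1) = 1
  catalan(2) = 1*1 + 1*1 = 2
  catalan(3) = 1*2 + 1*1 + 2*1 = 5
  catalan(4) = 1*5 + 1*2 + 2*1 + 5*1 = 14
  catalan(5) = 1*14 + 1*5 + 2*2 + 5*1 + 14*1 = 42
  catalan(6) = 1*42 + 1*14 + 2*5 + 5*2 + 14*1 + 42*1 = 132
  catalan(7) = 1*132 + 1*42 + 2*14 + 5*5 + 14*2 + 42*1 + 132*1 = 429
  catalan(8) = 1*429 + 1*132 + 2*42 + 5*14 + 14*5 + 42*2 + 132*1 + 429*1 = 1430
Now catalan(9):
  catalan(0)*catalan(8) = 1*1430 = 1430
  catalan(1)*catalan(7) = 1*429 = 429
  catalan(2)*catalan(6) = 2*132 = 264
  catalan(3)*catalan(5) = 5*42 = 210
  catalan(4)*catalan(4) = 14*14 = 196
  catalan(5)*catalan(3) = 42*5 = 210
  catalan(6)*catalan(2) = 132*2 = 264
  catalan(7)*catalan(1) = 429*1 = 429
  catalan(8)*catalan(0) = 1430*1 = 1430
= 1430 + 429 + 264 + 210 + 196 + 210 + 264 + 429 + 1430
= 4862


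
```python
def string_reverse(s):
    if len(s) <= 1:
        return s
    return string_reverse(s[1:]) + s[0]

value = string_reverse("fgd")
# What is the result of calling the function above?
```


string_reverse("fgd")
= string_reverse("gd") + "f"
= string_reverse("d") + "g" + "f"
= "d" + "g" + "f"
= "dgf"


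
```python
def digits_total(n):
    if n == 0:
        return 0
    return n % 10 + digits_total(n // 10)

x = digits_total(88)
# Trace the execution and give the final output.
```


digits_total(88)
= 8 + digits_total(8)
= 8 + 8 + digits_total(0)
= 8 + 8 + 0
= 16


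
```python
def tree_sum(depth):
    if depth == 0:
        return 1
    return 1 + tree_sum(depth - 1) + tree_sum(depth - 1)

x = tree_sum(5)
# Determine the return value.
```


tree_sum(5)
= 1 + tree_sum(4) + tree_sum(4)
= 1 + 2 * tree_sum(4)
tree_sum(k) = 2^(k+1) - 1
tree_sum(0) = 1
tree_sum(1) = 3
tree_sum(2) = 7
tree_sum(3) = 15
tree_sum(4) = 31
tree_sum(5) = 2^6 - 1 = 63


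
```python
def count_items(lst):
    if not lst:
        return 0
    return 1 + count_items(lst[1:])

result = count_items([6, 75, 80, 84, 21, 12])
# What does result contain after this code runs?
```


count_items([6, 75, 80, 84, 21, 12])
= 1 + count_items([75, 80, 84, 21, 12])
= 1 + 1 + count_items([80, 84, 21, 12])
= 1 + 1 + 1 + count_items([84, 21, 12])
= 1 + 1 + 1 + 1 + count_items([21, 12])
= 1 + 1 + 1 + 1 + 1 + count_items([12])
= 1 + 1 + 1 + 1 + 1 + 1 + count_items([])
= 1 + 1 + 1 + 1 + 1 + 1 + 0
= 6


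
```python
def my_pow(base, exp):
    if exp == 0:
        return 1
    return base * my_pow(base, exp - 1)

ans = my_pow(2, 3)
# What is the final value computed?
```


my_pow(2, 3)
= 2 * my_pow(2, 2)
= 2 * 2 * my_pow(2, 1)
= 2 * 2 * 2 * my_pow(2, 0)
= 2 * 2 * 2 * 1
= 8


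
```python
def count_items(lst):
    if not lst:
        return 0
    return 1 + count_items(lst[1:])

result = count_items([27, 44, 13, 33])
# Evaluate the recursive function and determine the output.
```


count_items([27, 44, 13, 33])
= 1 + count_items([44, 13, 33])
= 1 + 1 + count_items([13, 33])
= 1 + 1 + 1 + count_items([33])
= 1 + 1 + 1 + 1 + count_items([])
= 1 + 1 + 1 + 1 + 0
= 4


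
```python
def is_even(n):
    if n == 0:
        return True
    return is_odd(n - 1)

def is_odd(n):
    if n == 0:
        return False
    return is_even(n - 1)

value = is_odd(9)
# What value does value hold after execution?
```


is_odd(9)
= is_even(8)
= is_odd(7)
= is_even(6)
= is_odd(5)
= is_even(4)
= is_odd(3)
= is_even(2)
= is_odd(1)
= is_even(0)
n == 0: return True
= True


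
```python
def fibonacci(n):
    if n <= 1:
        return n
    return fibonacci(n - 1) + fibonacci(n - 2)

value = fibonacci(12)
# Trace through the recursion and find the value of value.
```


fibonacci(12)
= fibonacci(11) + fibonacci(10)
= (fibonacci(10) + fibonacci(9)) + fibonacci(10)
Computing bottom-up: fibonacci(0)=0, fibonacci(1)=1, fibonacci(2)=1, fibonacci(3)=2, fibonacci(4)=3, fibonacci(5)=5, fibonacci(6)=8, fibonacci(7)=13, fibonacci(8)=21, fibonacci(9)=34, fibonacci(10)=55, fibonacci(11)=89, fibonacci(12)=144
= 144


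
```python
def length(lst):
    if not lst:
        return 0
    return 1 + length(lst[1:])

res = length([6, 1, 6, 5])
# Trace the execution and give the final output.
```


length([6, 1, 6, 5])
= 1 + length([1, 6, 5])
= 1 + 1 + length([6, 5])
= 1 + 1 + 1 + length([5])
= 1 + 1 + 1 + 1 + length([])
= 1 + 1 + 1 + 1 + 0
= 4


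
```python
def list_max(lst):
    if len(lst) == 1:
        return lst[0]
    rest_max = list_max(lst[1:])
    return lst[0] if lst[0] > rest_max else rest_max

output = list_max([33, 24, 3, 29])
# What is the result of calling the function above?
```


list_max([33, 24, 3, 29])
= compare 33 with list_max([24, 3, 29])
= compare 24 with list_max([3, 29])
= compare 3 with list_max([29])
Base: list_max([29]) = 29
compare 3 with 29: max = 29
compare 24 with 29: max = 29
compare 33 with 29: max = 33
= 33


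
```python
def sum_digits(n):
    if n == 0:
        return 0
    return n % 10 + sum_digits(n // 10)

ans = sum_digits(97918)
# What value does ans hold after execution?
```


sum_digits(97918)
= 8 + sum_digits(9791)
= 8 + 1 + sum_digits(979)
= 8 + 1 + 9 + sum_digits(97)
= 8 + 1 + 9 + 7 + sum_digits(9)
= 8 + 1 + 9 + 7 + 9 + sum_digits(0)
= 8 + 1 + 9 + 7 + 9 + 0
= 34


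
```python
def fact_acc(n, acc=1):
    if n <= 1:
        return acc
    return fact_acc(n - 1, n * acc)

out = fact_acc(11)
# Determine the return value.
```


fact_acc(11, 1)
= fact_acc(10, 11 * 1) = fact_acc(10, 11)
= fact_acc(9, 10 * 11) = fact_acc(9, 110)
= fact_acc(8, 9 * 110) = fact_acc(8, 990)
= fact_acc(7, 8 * 990) = fact_acc(7, 7920)
= fact_acc(6, 7 * 7920) = fact_acc(6, 55440)
= fact_acc(5, 6 * 55440) = fact_acc(5, 332640)
= fact_acc(4, 5 * 332640) = fact_acc(4, 1663200)
= fact_acc(3, 4 * 1663200) = fact_acc(3, 6652800)
= fact_acc(2, 3 * 6652800) = fact_acc(2, 19958400)
= fact_acc(1, 2 * 19958400) = fact_acc(1, 39916800)
n <= 1, return acc = 39916800


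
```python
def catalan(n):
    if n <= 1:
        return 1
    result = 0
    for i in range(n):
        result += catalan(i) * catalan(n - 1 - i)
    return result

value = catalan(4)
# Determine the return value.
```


catalan(4)
= sum of catalan(i) * catalan(4-1-i) for i in 0..3
First compute sub-values bottom-up:
  catalan(0) = 1, catalan(1) = 1
  catalan(2) = 1*1 + 1*1 = 2
  catalan(3) = 1*2 + 1*1 + 2*1 = 5
Now catalan(4):
  catalan(0)*catalan(3) = 1*5 = 5
  catalan(1)*catalan(2) = 1*2 = 2
  catalan(2)*catalan(1) = 2*1 = 2
  catalan(3)*catalan(0) = 5*1 = 5
= 5 + 2 + 2 + 5
= 14


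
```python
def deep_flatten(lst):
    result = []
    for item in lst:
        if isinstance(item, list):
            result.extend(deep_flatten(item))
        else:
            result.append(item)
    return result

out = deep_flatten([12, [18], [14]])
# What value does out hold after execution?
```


deep_flatten([12, [18], [14]])
Processing each element:
  12 is not a list -> append 12
  [18] is a list -> deep_flatten recursively -> [18]
  [14] is a list -> deep_flatten recursively -> [14]
= [12, 18, 14]


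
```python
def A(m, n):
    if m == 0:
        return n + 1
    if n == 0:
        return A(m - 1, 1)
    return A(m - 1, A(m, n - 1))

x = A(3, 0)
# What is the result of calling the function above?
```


A(3, 0)
n == 0: return A(2, 1)
= A(2, 1) = 5
= 5


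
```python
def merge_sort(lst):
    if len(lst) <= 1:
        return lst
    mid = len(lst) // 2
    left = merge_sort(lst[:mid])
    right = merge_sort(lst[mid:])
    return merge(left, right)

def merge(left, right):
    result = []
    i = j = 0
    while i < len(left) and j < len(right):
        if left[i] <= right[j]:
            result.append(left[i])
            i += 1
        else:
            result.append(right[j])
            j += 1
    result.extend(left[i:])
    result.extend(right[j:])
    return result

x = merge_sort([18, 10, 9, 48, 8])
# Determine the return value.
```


merge_sort([18, 10, 9, 48, 8])
Split into [18, 10] and [9, 48, 8]
Left sorted: [10, 18]
Right sorted: [8, 9, 48]
Merge [10, 18] and [8, 9, 48]
= [8, 9, 10, 18, 48]


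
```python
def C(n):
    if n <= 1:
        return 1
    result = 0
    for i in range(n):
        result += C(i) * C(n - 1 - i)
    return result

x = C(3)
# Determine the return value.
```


C(3)
= sum of C(i) * C(3-1-i) for i in 0..2
First compute sub-values bottom-up:
  C(0) = 1, C(1) = 1
  C(2) = 1*1 + 1*1 = 2
Now C(3):
  C(0)*C(2) = 1*2 = 2
  C(1)*C(1) = 1*1 = 1
  C(2)*C(0) = 2*1 = 2
= 2 + 1 + 2
= 5


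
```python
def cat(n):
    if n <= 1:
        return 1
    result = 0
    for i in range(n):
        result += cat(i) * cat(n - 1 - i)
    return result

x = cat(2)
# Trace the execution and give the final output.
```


cat(2)
= sum of cat(i) * cat(2-1-i) for i in 0..1
  cat(0)*cat(1) = 1*1 = 1
  cat(1)*cat(0) = 1*1 = 1
= 1 + 1
= 2


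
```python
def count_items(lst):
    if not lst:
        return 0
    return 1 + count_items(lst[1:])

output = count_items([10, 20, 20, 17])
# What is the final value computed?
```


count_items([10, 20, 20, 17])
= 1 + count_items([20, 20, 17])
= 1 + 1 + count_items([20, 17])
= 1 + 1 + 1 + count_items([17])
= 1 + 1 + 1 + 1 + count_items([])
= 1 + 1 + 1 + 1 + 0
= 4


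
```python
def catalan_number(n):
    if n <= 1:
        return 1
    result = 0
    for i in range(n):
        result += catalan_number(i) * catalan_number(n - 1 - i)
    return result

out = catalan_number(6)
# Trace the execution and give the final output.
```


catalan_number(6)
= sum of catalan_number(i) * catalan_number(6-1-i) for i in 0..5
First compute sub-values bottom-up:
  catalan_number(0) = 1, catalan_number(1) = 1
  catalan_number(2) = 1*1 + 1*1 = 2
  catalan_number(3) = 1*2 + 1*1 + 2*1 = 5
  catalan_number(4) = 1*5 + 1*2 + 2*1 + 5*1 = 14
  catalan_number(5) = 1*14 + 1*5 + 2*2 + 5*1 + 14*1 = 42
Now catalan_number(6):
  catalan_number(0)*catalan_number(5) = 1*42 = 42
  catalan_number(1)*catalan_number(4) = 1*14 = 14
  catalan_number(2)*catalan_number(3) = 2*5 = 10
  catalan_number(3)*catalan_number(2) = 5*2 = 10
  catalan_number(4)*catalan_number(1) = 14*1 = 14
  catalan_number(5)*catalan_number(0) = 42*1 = 42
= 42 + 14 + 10 + 10 + 14 + 42
= 132


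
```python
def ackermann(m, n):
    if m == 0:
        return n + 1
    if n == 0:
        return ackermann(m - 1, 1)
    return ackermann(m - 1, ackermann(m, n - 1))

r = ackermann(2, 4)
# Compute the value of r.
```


ackermann(2, 4)
= ackermann(1, ackermann(2, 3))
First compute ackermann(2, 3) = 9
= ackermann(1, 9)
= 11


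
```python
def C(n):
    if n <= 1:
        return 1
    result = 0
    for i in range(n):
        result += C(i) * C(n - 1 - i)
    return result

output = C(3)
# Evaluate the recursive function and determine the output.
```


C(3)
= sum of C(i) * C(3-1-i) for i in 0..2
First compute sub-values bottom-up:
  C(0) = 1, C(1) = 1
  C(2) = 1*1 + 1*1 = 2
Now C(3):
  C(0)*C(2) = 1*2 = 2
  C(1)*C(1) = 1*1 = 1
  C(2)*C(0) = 2*1 = 2
= 2 + 1 + 2
= 5


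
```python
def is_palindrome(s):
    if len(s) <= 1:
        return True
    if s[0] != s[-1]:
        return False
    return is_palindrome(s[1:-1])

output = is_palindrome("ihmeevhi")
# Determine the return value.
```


is_palindrome("ihmeevhi")
"ihmeevhi": s[0]='i' == s[-1]='i' -> is_palindrome("hmeevh")
"hmeevh": s[0]='h' == s[-1]='h' -> is_palindrome("meev")
"meev": s[0]='m' != s[-1]='v' -> False
= False


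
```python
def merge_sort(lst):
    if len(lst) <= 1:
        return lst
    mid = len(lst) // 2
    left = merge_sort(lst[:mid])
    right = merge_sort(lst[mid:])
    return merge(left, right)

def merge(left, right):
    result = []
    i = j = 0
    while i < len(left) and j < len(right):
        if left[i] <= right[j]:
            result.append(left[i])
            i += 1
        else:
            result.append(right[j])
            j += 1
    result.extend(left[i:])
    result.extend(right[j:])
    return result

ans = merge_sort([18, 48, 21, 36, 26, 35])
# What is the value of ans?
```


merge_sort([18, 48, 21, 36, 26, 35])
Split into [18, 48, 21] and [36, 26, 35]
Left sorted: [18, 21, 48]
Right sorted: [26, 35, 36]
Merge [18, 21, 48] and [26, 35, 36]
= [18, 21, 26, 35, 36, 48]


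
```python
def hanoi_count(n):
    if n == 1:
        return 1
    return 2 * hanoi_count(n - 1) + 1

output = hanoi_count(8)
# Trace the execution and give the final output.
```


hanoi_count(8)
= 2 * hanoi_count(7) + 1
= 2 * (2 * hanoi_count(6) + 1) + 1
= 2 * (2 * (2 * hanoi_count(5) + 1) + 1) + 1
= 2 * (2 * (2 * (2 * hanoi_count(4) + 1) + 1) + 1) + 1
= 2 * (2 * (2 * (2 * (2 * hanoi_count(3) + 1) + 1) + 1) + 1) + 1
= 2 * (2 * (2 * (2 * (2 * (2 * hanoi_count(2) + 1) + 1) + 1) + 1) + 1) + 1
= 2 * (2 * (2 * (2 * (2 * (2 * (2 * hanoi_count(1) + 1) + 1) + 1) + 1) + 1) + 1) + 1
Now compute bottom-up:
hanoi_count(1) = 1
hanoi_count(2) = 2 * 1 + 1 = 3
hanoi_count(3) = 2 * 3 + 1 = 7
hanoi_count(4) = 2 * 7 + 1 = 15
hanoi_count(5) = 2 * 15 + 1 = 31
hanoi_count(6) = 2 * 31 + 1 = 63
hanoi_count(7) = 2 * 63 + 1 = 127
hanoi_count(8) = 2 * 127 + 1 = 255
= 255
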